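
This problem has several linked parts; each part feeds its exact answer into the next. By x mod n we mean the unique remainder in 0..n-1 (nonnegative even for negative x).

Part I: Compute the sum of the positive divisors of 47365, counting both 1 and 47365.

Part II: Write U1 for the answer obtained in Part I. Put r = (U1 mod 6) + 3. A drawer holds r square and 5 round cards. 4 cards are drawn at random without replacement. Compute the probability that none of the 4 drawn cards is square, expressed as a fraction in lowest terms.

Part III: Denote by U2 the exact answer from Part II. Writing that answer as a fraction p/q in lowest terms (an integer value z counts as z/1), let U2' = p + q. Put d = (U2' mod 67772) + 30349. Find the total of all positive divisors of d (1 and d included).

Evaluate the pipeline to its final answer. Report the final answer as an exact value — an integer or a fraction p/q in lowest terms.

Part I: 47365 = 5 * 9473; sigma = (1 + 5) * (1 + 9473) = 6 * 9474 = 56844; answer 56844
Part II: U1 = 56844; r = 3; total draws C(8,4) = 70; favorable C(5,4) = 5; P = 1/14; answer 1/14
Part III: U2 = 1/14; threaded value p + q = 15; d = 30364; 30364 = 2^2 * 7591; sigma = (1 + 2 + 4) * (1 + 7591) = 7 * 7592 = 53144; answer 53144

53144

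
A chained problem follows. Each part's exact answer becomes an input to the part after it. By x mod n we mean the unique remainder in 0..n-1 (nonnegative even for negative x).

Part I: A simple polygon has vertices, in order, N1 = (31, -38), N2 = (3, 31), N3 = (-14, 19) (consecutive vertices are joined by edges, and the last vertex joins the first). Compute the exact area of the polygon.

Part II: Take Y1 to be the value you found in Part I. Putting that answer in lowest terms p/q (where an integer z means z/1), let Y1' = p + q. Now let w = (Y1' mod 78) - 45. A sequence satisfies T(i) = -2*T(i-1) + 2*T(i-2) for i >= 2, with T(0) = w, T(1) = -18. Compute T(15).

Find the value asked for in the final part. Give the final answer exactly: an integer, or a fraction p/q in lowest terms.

Part I: cross terms: (31*31 - 3*-38)=1075, (3*19 - -14*31)=491, (-14*-38 - 31*19)=-57; twice the area = |1509| = 1509; area = 1509/2; answer 1509/2
Part II: Y1 = 1509/2; threaded value p + q = 1511; w = -16; T(2) = -2*(-18) + 2*(-16) = 4; iterating: T(2)=4, T(3)=-44, T(4)=96, T(5)=-280, T(6)=752, T(7)=-2064, T(8)=5632, T(9)=-15392, T(10)=42048, T(11)=-114880, T(12)=313856, T(13)=-857472, T(14)=2342656, T(15)=-6400256; answer -6400256

-6400256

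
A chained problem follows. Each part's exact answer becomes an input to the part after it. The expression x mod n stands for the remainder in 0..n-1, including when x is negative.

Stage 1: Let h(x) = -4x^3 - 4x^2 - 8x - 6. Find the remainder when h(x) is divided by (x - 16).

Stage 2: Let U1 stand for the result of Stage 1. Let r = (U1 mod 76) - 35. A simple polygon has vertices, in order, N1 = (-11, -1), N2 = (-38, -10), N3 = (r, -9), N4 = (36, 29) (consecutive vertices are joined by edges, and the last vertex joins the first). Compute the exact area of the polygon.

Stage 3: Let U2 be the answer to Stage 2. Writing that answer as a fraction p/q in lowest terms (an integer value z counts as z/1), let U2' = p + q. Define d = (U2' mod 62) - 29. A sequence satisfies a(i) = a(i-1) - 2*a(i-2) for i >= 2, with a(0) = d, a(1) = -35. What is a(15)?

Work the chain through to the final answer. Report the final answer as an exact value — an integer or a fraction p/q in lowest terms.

5117

Stage 1: remainder = value at the root: -4*(16)^3 - 4*(16)^2 - 8*(16)^1 - 6 = (-16384) + (-1024) + (-128) + (-6) = -17542; answer -17542
Stage 2: U1 = -17542; r = -21; cross terms: (-11*-10 - -38*-1)=72, (-38*-9 - -21*-10)=132, (-21*29 - 36*-9)=-285, (36*-1 - -11*29)=283; twice the area = |202| = 202; area = 101; answer 101
Stage 3: U2 = 101; threaded value p + q = 102; d = 11; a(2) = 1*(-35) - 2*(11) = -57; iterating: a(2)=-57, a(3)=13, a(4)=127, a(5)=101, a(6)=-153, a(7)=-355, a(8)=-49, a(9)=661, a(10)=759, a(11)=-563, a(12)=-2081, a(13)=-955, a(14)=3207, a(15)=5117; answer 5117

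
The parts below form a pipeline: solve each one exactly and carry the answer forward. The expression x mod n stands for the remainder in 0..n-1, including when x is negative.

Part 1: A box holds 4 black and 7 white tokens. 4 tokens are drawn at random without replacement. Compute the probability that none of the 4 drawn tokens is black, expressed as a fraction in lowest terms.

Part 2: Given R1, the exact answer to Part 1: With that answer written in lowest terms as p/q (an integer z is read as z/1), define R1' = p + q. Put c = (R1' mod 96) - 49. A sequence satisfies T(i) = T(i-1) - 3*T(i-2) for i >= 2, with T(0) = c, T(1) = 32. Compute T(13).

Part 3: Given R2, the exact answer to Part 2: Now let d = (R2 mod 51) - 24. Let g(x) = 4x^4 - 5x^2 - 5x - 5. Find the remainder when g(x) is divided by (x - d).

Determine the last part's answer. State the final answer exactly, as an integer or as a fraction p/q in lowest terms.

Part 1: total draws C(11,4) = 330; favorable C(7,4) = 35; P = 7/66; answer 7/66
Part 2: R1 = 7/66; threaded value p + q = 73; c = 24; T(2) = 1*(32) - 3*(24) = -40; iterating: T(2)=-40, T(3)=-136, T(4)=-16, T(5)=392, T(6)=440, T(7)=-736, T(8)=-2056, T(9)=152, T(10)=6320, T(11)=5864, T(12)=-13096, T(13)=-30688; answer -30688
Part 3: R2 = -30688; d = -10; remainder = value at the root: 4*(-10)^4 - 5*(-10)^2 - 5*(-10)^1 - 5 = (40000) + (-500) + (50) + (-5) = 39545; answer 39545

39545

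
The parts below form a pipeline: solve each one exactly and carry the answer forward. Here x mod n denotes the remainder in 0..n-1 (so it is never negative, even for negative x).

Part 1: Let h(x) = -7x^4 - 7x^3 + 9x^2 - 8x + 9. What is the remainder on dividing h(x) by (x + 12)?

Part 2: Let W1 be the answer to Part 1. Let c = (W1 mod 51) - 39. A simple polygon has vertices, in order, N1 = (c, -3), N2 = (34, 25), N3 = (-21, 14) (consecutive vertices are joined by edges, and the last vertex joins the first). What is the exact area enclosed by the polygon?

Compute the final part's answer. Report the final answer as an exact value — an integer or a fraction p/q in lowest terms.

517

Part 1: remainder = value at the root: -7*(-12)^4 - 7*(-12)^3 + 9*(-12)^2 - 8*(-12)^1 + 9 = (-145152) + (12096) + (1296) + (96) + (9) = -131655; answer -131655
Part 2: W1 = -131655; c = -12; cross terms: (-12*25 - 34*-3)=-198, (34*14 - -21*25)=1001, (-21*-3 - -12*14)=231; twice the area = |1034| = 1034; area = 517; answer 517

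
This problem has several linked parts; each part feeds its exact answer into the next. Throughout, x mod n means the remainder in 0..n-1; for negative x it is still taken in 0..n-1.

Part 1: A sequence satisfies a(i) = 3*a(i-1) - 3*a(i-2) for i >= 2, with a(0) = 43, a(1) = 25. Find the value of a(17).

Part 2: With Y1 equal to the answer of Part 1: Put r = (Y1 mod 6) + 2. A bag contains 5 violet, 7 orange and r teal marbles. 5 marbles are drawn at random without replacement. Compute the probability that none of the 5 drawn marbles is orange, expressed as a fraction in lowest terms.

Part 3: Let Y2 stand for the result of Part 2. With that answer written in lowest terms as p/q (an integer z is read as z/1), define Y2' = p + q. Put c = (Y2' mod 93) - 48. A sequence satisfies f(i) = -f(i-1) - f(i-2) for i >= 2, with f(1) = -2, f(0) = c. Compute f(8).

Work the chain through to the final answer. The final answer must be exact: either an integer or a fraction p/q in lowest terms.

Part 1: a(2) = 3*(25) - 3*(43) = -54; iterating: a(2)=-54, a(3)=-237, a(4)=-549, a(5)=-936, a(6)=-1161, a(7)=-675, a(8)=1458, a(9)=6399, a(10)=14823, a(11)=25272, a(12)=31347, a(13)=18225, a(14)=-39366, a(15)=-172773, a(16)=-400221, a(17)=-682344; answer -682344
Part 2: Y1 = -682344; r = 2; total draws C(14,5) = 2002; favorable C(7,5) = 21; P = 3/286; answer 3/286
Part 3: Y2 = 3/286; threaded value p + q = 289; c = -38; f(2) = -1*(-2) - 1*(-38) = 40; iterating: f(2)=40, f(3)=-38, f(4)=-2, f(5)=40, f(6)=-38, f(7)=-2, f(8)=40; answer 40

40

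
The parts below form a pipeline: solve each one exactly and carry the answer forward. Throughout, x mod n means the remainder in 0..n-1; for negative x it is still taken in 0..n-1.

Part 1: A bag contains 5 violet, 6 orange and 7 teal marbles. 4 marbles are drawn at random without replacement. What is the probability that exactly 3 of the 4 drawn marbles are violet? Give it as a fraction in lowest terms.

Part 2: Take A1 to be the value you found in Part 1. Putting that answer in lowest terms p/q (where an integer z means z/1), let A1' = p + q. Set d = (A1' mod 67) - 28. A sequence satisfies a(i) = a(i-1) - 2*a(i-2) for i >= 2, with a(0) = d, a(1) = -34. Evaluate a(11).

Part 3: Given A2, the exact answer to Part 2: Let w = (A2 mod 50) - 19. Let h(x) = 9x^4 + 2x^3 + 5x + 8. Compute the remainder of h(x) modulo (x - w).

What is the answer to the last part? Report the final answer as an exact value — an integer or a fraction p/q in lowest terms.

5908

Part 1: total draws C(18,4) = 3060; favorable C(5,3)*C(13,1) = 130; P = 13/306; answer 13/306
Part 2: A1 = 13/306; threaded value p + q = 319; d = 23; a(2) = 1*(-34) - 2*(23) = -80; iterating: a(2)=-80, a(3)=-12, a(4)=148, a(5)=172, a(6)=-124, a(7)=-468, a(8)=-220, a(9)=716, a(10)=1156, a(11)=-276; answer -276
Part 3: A2 = -276; w = 5; remainder = value at the root: 9*(5)^4 + 2*(5)^3 + 5*(5)^1 + 8 = (5625) + (250) + (25) + (8) = 5908; answer 5908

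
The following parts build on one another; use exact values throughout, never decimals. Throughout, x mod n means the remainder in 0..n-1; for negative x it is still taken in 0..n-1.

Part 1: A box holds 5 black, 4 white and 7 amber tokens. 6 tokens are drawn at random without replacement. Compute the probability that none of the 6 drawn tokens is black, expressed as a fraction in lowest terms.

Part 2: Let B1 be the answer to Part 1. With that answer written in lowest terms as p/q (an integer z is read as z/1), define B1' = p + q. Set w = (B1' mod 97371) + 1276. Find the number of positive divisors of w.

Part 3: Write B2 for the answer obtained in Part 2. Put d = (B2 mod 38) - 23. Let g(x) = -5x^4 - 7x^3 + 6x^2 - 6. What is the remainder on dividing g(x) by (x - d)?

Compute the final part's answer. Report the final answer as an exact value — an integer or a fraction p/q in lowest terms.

-601432

Part 1: total draws C(16,6) = 8008; favorable C(11,6) = 462; P = 3/52; answer 3/52
Part 2: B1 = 3/52; threaded value p + q = 55; w = 1331; 1331 = 11^3; number of divisors = (3+1) = 4; answer 4
Part 3: B2 = 4; d = -19; remainder = value at the root: -5*(-19)^4 - 7*(-19)^3 + 6*(-19)^2 - 6 = (-651605) + (48013) + (2166) + (-6) = -601432; answer -601432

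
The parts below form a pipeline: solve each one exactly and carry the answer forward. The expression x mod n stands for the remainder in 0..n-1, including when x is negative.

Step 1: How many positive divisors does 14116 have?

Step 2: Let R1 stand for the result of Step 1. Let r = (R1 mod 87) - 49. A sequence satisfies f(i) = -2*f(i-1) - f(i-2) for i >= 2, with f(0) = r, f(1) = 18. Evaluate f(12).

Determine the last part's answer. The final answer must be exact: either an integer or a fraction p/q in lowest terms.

257

Step 1: 14116 = 2^2 * 3529; number of divisors = (2+1) * (1+1) = 6; answer 6
Step 2: R1 = 6; r = -43; f(2) = -2*(18) - 1*(-43) = 7; iterating: f(2)=7, f(3)=-32, f(4)=57, f(5)=-82, f(6)=107, f(7)=-132, f(8)=157, f(9)=-182, f(10)=207, f(11)=-232, f(12)=257; answer 257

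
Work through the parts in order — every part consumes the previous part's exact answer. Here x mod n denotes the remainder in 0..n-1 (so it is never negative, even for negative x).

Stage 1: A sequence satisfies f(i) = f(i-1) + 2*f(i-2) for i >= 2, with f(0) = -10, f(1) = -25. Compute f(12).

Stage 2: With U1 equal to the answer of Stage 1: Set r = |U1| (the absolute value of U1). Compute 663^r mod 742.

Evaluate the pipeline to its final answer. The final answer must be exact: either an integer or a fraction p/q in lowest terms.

Stage 1: f(2) = 1*(-25) + 2*(-10) = -45; iterating: f(2)=-45, f(3)=-95, f(4)=-185, f(5)=-375, f(6)=-745, f(7)=-1495, f(8)=-2985, f(9)=-5975, f(10)=-11945, f(11)=-23895, f(12)=-47785; answer -47785
Stage 2: U1 = -47785; r = 47785; squarings mod 742: 663^1=663, 663^2=305, 663^4=275, 663^8=683, 663^16=513, 663^32=501, 663^64=205, 663^128=473, 663^256=387, 663^512=627, 663^1024=611, 663^2048=95, 663^4096=121, 663^8192=543, 663^16384=275, 663^32768=683; 663^47785 = 663^1 * 663^8 * 663^32 * 663^128 * 663^512 * 663^2048 * 663^4096 * 663^8192 * 663^32768 = 61 (mod 742); answer 61

61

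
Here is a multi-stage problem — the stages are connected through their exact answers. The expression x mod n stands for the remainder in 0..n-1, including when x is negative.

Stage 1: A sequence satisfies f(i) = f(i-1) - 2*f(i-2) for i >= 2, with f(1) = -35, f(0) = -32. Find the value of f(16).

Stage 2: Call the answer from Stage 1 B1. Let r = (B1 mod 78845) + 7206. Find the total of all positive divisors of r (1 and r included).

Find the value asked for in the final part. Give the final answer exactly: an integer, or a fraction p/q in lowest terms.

223944

Stage 1: f(2) = 1*(-35) - 2*(-32) = 29; iterating: f(2)=29, f(3)=99, f(4)=41, f(5)=-157, f(6)=-239, f(7)=75, f(8)=553, f(9)=403, f(10)=-703, f(11)=-1509, f(12)=-103, f(13)=2915, f(14)=3121, f(15)=-2709, f(16)=-8951; answer -8951
Stage 2: B1 = -8951; r = 77100; 77100 = 2^2 * 3 * 5^2 * 257; sigma = (1 + 2 + 4) * (1 + 3) * (1 + 5 + 25) * (1 + 257) = 7 * 4 * 31 * 258 = 223944; answer 223944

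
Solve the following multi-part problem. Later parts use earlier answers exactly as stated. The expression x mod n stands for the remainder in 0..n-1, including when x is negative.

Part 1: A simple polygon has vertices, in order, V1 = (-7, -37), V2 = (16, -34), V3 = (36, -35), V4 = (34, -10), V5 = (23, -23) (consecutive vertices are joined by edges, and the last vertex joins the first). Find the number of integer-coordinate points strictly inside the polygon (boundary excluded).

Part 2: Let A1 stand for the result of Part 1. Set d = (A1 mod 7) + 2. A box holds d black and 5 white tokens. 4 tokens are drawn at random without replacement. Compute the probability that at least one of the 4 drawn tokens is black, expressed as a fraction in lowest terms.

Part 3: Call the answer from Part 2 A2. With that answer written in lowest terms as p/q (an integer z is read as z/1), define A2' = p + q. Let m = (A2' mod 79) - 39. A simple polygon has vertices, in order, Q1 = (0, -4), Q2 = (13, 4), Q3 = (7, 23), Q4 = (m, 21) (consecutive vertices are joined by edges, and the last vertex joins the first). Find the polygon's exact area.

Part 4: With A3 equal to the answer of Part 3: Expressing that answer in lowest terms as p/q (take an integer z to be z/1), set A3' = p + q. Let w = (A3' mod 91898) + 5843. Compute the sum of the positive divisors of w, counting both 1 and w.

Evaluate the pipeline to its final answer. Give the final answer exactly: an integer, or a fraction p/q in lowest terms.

11592

Part 1: cross terms: (-7*-34 - 16*-37)=830, (16*-35 - 36*-34)=664, (36*-10 - 34*-35)=830, (34*-23 - 23*-10)=-552, (23*-37 - -7*-23)=-1012; twice the area = |760| = 760; area = 380; boundary points = 1 + 1 + 1 + 1 + 2 = 6; strictly interior points = area - boundary/2 + 1 = 378; answer 378
Part 2: A1 = 378; d = 2; total draws C(7,4) = 35; complement C(5,4) = 5; favorable 35 - 5 = 30; P = 6/7; answer 6/7
Part 3: A2 = 6/7; threaded value p + q = 13; m = -26; cross terms: (0*4 - 13*-4)=52, (13*23 - 7*4)=271, (7*21 - -26*23)=745, (-26*-4 - 0*21)=104; twice the area = |1172| = 1172; area = 586; answer 586
Part 4: A3 = 586; threaded value p + q = 587; w = 6430; 6430 = 2 * 5 * 643; sigma = (1 + 2) * (1 + 5) * (1 + 643) = 3 * 6 * 644 = 11592; answer 11592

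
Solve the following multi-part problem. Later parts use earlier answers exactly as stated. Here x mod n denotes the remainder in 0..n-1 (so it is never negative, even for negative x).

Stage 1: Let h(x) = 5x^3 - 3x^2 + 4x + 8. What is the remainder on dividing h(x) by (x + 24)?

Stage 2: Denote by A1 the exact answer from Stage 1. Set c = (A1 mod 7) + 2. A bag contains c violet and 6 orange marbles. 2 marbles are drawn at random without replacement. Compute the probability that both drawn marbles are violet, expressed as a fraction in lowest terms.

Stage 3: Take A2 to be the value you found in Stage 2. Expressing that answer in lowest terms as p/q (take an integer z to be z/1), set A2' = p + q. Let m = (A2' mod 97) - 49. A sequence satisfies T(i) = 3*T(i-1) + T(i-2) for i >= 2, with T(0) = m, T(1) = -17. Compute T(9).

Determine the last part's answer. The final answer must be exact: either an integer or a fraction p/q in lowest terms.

-346154

Stage 1: remainder = value at the root: 5*(-24)^3 - 3*(-24)^2 + 4*(-24)^1 + 8 = (-69120) + (-1728) + (-96) + (8) = -70936; answer -70936
Stage 2: A1 = -70936; c = 4; total draws C(10,2) = 45; favorable C(4,2) = 6; P = 2/15; answer 2/15
Stage 3: A2 = 2/15; threaded value p + q = 17; m = -32; T(2) = 3*(-17) + 1*(-32) = -83; iterating: T(2)=-83, T(3)=-266, T(4)=-881, T(5)=-2909, T(6)=-9608, T(7)=-31733, T(8)=-104807, T(9)=-346154; answer -346154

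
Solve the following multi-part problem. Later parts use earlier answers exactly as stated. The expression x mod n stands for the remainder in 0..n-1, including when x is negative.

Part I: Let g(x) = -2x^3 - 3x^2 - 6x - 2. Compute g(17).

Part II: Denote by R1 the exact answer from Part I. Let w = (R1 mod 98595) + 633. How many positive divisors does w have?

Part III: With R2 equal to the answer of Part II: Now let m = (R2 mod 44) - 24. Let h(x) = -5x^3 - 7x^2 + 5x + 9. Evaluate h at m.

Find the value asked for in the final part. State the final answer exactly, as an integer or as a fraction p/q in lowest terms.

18617

Part I: -2*(17)^3 - 3*(17)^2 - 6*(17)^1 - 2 = (-9826) + (-867) + (-102) + (-2) = -10797; answer -10797
Part II: R1 = -10797; w = 88431; 88431 = 3 * 7 * 4211; number of divisors = (1+1) * (1+1) * (1+1) = 8; answer 8
Part III: R2 = 8; m = -16; -5*(-16)^3 - 7*(-16)^2 + 5*(-16)^1 + 9 = (20480) + (-1792) + (-80) + (9) = 18617; answer 18617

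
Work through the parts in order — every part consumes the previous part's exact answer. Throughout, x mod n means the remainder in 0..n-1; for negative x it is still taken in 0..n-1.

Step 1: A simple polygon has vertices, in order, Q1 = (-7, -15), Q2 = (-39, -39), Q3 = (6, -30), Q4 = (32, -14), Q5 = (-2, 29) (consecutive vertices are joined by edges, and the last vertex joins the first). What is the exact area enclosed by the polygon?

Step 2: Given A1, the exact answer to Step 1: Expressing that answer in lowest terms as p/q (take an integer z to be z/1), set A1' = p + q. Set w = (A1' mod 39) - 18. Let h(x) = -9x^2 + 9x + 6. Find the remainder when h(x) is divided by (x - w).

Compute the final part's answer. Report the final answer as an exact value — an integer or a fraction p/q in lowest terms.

Step 1: cross terms: (-7*-39 - -39*-15)=-312, (-39*-30 - 6*-39)=1404, (6*-14 - 32*-30)=876, (32*29 - -2*-14)=900, (-2*-15 - -7*29)=233; twice the area = |3101| = 3101; area = 3101/2; answer 3101/2
Step 2: A1 = 3101/2; threaded value p + q = 3103; w = 4; remainder = value at the root: -9*(4)^2 + 9*(4)^1 + 6 = (-144) + (36) + (6) = -102; answer -102

-102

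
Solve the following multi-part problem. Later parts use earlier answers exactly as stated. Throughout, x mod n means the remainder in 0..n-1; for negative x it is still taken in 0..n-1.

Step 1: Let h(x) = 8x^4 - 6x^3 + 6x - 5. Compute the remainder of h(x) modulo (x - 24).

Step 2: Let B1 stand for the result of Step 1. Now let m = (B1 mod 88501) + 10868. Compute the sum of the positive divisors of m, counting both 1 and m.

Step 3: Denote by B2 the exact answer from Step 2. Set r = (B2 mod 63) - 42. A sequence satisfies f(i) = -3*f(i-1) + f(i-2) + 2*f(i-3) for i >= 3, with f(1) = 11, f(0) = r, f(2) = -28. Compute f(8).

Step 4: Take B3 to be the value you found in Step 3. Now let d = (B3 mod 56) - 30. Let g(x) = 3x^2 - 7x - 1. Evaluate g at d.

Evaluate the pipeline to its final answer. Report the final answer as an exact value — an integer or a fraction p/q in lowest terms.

1297

Step 1: remainder = value at the root: 8*(24)^4 - 6*(24)^3 + 6*(24)^1 - 5 = (2654208) + (-82944) + (144) + (-5) = 2571403; answer 2571403
Step 2: B1 = 2571403; m = 15742; 15742 = 2 * 17 * 463; sigma = (1 + 2) * (1 + 17) * (1 + 463) = 3 * 18 * 464 = 25056; answer 25056
Step 3: B2 = 25056; r = 3; f(3) = -3*(-28) + 1*(11) + 2*(3) = 101; iterating: f(3)=101, f(4)=-309, f(5)=972, f(6)=-3023, f(7)=9423, f(8)=-29348; answer -29348
Step 4: B3 = -29348; d = 22; 3*(22)^2 - 7*(22)^1 - 1 = (1452) + (-154) + (-1) = 1297; answer 1297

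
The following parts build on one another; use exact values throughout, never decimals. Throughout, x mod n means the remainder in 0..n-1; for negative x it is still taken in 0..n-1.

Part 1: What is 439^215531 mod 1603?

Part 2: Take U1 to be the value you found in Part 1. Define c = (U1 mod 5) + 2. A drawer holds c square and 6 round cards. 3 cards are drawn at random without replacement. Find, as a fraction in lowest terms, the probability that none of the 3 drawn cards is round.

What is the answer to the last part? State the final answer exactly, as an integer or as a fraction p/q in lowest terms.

Part 1: squarings mod 1603: 439^1=439, 439^2=361, 439^4=478, 439^8=858, 439^16=387, 439^32=690, 439^64=9, 439^128=81, 439^256=149, 439^512=1362, 439^1024=373, 439^2048=1271, 439^4096=1220, 439^8192=816, 439^16384=611, 439^32768=1425, 439^65536=1227, 439^131072=312; 439^215531 = 439^1 * 439^2 * 439^8 * 439^32 * 439^64 * 439^128 * 439^256 * 439^2048 * 439^16384 * 439^65536 * 439^131072 = 1522 (mod 1603); answer 1522
Part 2: U1 = 1522; c = 4; total draws C(10,3) = 120; favorable C(4,3) = 4; P = 1/30; answer 1/30

1/30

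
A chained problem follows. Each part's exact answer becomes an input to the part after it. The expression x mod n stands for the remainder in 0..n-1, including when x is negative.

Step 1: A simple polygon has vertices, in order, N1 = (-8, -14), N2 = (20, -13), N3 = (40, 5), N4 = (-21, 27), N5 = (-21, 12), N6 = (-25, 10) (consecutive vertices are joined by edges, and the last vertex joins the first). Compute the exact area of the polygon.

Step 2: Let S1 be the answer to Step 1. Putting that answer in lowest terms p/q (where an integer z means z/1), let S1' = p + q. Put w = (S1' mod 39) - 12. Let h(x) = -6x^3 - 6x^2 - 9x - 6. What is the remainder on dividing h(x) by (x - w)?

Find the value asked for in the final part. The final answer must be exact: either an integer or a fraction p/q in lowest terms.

Step 1: cross terms: (-8*-13 - 20*-14)=384, (20*5 - 40*-13)=620, (40*27 - -21*5)=1185, (-21*12 - -21*27)=315, (-21*10 - -25*12)=90, (-25*-14 - -8*10)=430; twice the area = |3024| = 3024; area = 1512; answer 1512
Step 2: S1 = 1512; threaded value p + q = 1513; w = 19; remainder = value at the root: -6*(19)^3 - 6*(19)^2 - 9*(19)^1 - 6 = (-41154) + (-2166) + (-171) + (-6) = -43497; answer -43497

-43497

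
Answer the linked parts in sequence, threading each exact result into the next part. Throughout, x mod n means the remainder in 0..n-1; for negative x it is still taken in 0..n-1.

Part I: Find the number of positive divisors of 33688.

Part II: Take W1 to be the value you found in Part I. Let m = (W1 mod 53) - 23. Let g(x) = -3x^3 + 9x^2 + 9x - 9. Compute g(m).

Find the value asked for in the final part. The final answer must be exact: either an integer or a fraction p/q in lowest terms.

Part I: 33688 = 2^3 * 4211; number of divisors = (3+1) * (1+1) = 8; answer 8
Part II: W1 = 8; m = -15; -3*(-15)^3 + 9*(-15)^2 + 9*(-15)^1 - 9 = (10125) + (2025) + (-135) + (-9) = 12006; answer 12006

12006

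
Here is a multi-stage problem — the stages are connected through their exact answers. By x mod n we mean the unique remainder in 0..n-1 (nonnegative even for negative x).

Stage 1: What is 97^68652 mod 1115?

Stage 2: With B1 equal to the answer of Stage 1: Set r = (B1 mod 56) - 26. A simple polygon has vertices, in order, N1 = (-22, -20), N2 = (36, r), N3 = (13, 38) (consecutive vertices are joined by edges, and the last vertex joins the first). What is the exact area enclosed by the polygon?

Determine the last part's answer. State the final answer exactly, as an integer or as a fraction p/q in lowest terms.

1929/2

Stage 1: squarings mod 1115: 97^1=97, 97^2=489, 97^4=511, 97^8=211, 97^16=1036, 97^32=666, 97^64=901, 97^128=81, 97^256=986, 97^512=1031, 97^1024=366, 97^2048=156, 97^4096=921, 97^8192=841, 97^16384=371, 97^32768=496, 97^65536=716; 97^68652 = 97^4 * 97^8 * 97^32 * 97^1024 * 97^2048 * 97^65536 = 551 (mod 1115); answer 551
Stage 2: B1 = 551; r = 21; cross terms: (-22*21 - 36*-20)=258, (36*38 - 13*21)=1095, (13*-20 - -22*38)=576; twice the area = |1929| = 1929; area = 1929/2; answer 1929/2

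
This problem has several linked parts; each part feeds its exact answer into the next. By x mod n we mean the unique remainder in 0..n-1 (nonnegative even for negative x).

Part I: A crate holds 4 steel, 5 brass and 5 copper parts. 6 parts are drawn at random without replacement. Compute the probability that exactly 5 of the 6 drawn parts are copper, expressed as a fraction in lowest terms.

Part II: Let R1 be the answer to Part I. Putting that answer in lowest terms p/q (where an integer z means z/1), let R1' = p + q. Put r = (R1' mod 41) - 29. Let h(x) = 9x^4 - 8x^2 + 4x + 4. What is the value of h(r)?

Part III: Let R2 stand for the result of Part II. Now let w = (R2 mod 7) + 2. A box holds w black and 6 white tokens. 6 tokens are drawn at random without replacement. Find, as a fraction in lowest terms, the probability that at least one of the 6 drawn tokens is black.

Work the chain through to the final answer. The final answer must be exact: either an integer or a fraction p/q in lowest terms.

461/462

Part I: total draws C(14,6) = 3003; favorable C(5,5)*C(9,1) = 9; P = 3/1001; answer 3/1001
Part II: R1 = 3/1001; threaded value p + q = 1004; r = -9; 9*(-9)^4 - 8*(-9)^2 + 4*(-9)^1 + 4 = (59049) + (-648) + (-36) + (4) = 58369; answer 58369
Part III: R2 = 58369; w = 5; total draws C(11,6) = 462; complement C(6,6) = 1; favorable 462 - 1 = 461; P = 461/462; answer 461/462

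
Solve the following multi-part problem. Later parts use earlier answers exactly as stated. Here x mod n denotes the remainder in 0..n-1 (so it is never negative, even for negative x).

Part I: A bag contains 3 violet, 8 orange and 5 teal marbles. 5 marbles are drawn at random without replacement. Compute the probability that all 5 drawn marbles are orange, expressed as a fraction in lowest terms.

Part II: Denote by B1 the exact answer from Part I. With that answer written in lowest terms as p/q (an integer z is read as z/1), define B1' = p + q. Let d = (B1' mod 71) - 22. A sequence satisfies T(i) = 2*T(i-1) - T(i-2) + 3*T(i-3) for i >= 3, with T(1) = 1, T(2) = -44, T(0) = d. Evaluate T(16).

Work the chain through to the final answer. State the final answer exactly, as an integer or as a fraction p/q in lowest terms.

Part I: total draws C(16,5) = 4368; favorable C(8,5) = 56; P = 1/78; answer 1/78
Part II: B1 = 1/78; threaded value p + q = 79; d = -14; T(3) = 2*(-44) - 1*(1) + 3*(-14) = -131; iterating: T(3)=-131, T(4)=-215, T(5)=-431, T(6)=-1040, T(7)=-2294, T(8)=-4841, T(9)=-10508, T(10)=-23057, T(11)=-50129, T(12)=-108725, T(13)=-236492, T(14)=-514646, T(15)=-1118975, T(16)=-2432780; answer -2432780

-2432780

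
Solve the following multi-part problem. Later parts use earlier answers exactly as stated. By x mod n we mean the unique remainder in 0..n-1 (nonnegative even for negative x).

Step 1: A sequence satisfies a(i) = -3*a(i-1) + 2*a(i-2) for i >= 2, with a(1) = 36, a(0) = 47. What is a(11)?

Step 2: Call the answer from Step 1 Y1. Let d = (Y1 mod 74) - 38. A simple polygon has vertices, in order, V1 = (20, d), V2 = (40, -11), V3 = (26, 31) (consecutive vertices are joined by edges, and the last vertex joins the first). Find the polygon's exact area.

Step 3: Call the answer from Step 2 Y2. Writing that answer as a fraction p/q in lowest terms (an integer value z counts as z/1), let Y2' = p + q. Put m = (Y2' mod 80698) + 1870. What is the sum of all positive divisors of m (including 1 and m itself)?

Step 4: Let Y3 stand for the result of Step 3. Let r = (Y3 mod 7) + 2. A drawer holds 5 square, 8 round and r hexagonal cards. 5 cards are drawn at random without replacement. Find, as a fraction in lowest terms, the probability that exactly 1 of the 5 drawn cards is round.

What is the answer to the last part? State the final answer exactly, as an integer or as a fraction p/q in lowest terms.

36/221

Step 1: a(2) = -3*(36) + 2*(47) = -14; iterating: a(2)=-14, a(3)=114, a(4)=-370, a(5)=1338, a(6)=-4754, a(7)=16938, a(8)=-60322, a(9)=214842, a(10)=-765170, a(11)=2725194; answer 2725194
Step 2: Y1 = 2725194; d = 32; cross terms: (20*-11 - 40*32)=-1500, (40*31 - 26*-11)=1526, (26*32 - 20*31)=212; twice the area = |238| = 238; area = 119; answer 119
Step 3: Y2 = 119; threaded value p + q = 120; m = 1990; 1990 = 2 * 5 * 199; sigma = (1 + 2) * (1 + 5) * (1 + 199) = 3 * 6 * 200 = 3600; answer 3600
Step 4: Y3 = 3600; r = 4; total draws C(17,5) = 6188; favorable C(8,1)*C(9,4) = 1008; P = 36/221; answer 36/221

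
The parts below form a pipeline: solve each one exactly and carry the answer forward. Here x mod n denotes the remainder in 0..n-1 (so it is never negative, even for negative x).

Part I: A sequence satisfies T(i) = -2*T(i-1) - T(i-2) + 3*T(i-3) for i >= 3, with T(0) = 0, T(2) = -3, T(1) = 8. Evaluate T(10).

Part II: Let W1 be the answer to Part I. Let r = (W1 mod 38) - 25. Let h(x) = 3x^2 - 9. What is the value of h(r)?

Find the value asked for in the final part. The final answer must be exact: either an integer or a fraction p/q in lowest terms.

66

Part I: T(3) = -2*(-3) - 1*(8) + 3*(0) = -2; iterating: T(3)=-2, T(4)=31, T(5)=-69, T(6)=101, T(7)=-40, T(8)=-228, T(9)=799, T(10)=-1490; answer -1490
Part II: W1 = -1490; r = 5; 3*(5)^2 - 9 = (75) + (-9) = 66; answer 66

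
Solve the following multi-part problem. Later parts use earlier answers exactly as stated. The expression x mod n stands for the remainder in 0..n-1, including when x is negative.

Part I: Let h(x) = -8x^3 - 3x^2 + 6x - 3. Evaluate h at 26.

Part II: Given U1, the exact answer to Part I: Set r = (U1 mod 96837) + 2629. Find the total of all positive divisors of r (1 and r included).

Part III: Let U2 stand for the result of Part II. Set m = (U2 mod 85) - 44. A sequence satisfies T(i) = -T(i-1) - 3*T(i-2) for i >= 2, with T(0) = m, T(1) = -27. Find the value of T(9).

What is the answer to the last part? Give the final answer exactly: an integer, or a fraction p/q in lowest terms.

3888

Part I: -8*(26)^3 - 3*(26)^2 + 6*(26)^1 - 3 = (-140608) + (-2028) + (156) + (-3) = -142483; answer -142483
Part II: U1 = -142483; r = 53820; 53820 = 2^2 * 3^2 * 5 * 13 * 23; sigma = (1 + 2 + 4) * (1 + 3 + 9) * (1 + 5) * (1 + 13) * (1 + 23) = 7 * 13 * 6 * 14 * 24 = 183456; answer 183456
Part III: U2 = 183456; m = -18; T(2) = -1*(-27) - 3*(-18) = 81; iterating: T(2)=81, T(3)=0, T(4)=-243, T(5)=243, T(6)=486, T(7)=-1215, T(8)=-243, T(9)=3888; answer 3888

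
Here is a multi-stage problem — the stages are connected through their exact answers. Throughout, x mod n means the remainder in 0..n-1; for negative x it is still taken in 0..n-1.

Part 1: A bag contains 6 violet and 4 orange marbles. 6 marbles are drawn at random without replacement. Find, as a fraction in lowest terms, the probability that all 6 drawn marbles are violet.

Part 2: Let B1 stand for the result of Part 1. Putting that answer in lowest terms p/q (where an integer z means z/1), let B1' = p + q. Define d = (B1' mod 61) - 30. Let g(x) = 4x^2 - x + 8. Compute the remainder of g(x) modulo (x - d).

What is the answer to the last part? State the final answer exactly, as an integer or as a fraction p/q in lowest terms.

26

Part 1: total draws C(10,6) = 210; favorable C(6,6) = 1; P = 1/210; answer 1/210
Part 2: B1 = 1/210; threaded value p + q = 211; d = -2; remainder = value at the root: 4*(-2)^2 - 1*(-2)^1 + 8 = (16) + (2) + (8) = 26; answer 26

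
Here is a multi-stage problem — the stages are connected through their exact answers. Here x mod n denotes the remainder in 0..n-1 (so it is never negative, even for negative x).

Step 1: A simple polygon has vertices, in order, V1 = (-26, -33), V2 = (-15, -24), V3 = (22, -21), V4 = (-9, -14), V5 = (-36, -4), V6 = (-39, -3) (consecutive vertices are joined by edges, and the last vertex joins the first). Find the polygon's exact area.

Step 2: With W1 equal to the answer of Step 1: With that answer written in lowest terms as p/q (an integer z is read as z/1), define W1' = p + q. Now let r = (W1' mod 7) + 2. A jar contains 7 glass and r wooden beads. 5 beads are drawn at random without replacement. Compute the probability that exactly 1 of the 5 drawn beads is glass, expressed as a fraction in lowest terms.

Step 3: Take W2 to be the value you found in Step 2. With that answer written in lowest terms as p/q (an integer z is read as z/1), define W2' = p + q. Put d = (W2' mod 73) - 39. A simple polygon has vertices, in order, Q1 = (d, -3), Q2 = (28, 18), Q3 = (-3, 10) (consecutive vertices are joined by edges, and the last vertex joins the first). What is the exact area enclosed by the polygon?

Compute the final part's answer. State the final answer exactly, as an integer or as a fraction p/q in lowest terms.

323/2

Step 1: cross terms: (-26*-24 - -15*-33)=129, (-15*-21 - 22*-24)=843, (22*-14 - -9*-21)=-497, (-9*-4 - -36*-14)=-468, (-36*-3 - -39*-4)=-48, (-39*-33 - -26*-3)=1209; twice the area = |1168| = 1168; area = 584; answer 584
Step 2: W1 = 584; threaded value p + q = 585; r = 6; total draws C(13,5) = 1287; favorable C(7,1)*C(6,4) = 105; P = 35/429; answer 35/429
Step 3: W2 = 35/429; threaded value p + q = 464; d = -13; cross terms: (-13*18 - 28*-3)=-150, (28*10 - -3*18)=334, (-3*-3 - -13*10)=139; twice the area = |323| = 323; area = 323/2; answer 323/2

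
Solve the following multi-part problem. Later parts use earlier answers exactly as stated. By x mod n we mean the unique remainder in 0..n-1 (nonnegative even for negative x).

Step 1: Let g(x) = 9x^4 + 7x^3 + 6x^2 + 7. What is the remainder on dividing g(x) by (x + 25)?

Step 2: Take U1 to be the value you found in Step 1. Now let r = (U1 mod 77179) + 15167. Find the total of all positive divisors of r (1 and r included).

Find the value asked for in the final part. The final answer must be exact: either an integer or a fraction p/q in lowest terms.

Step 1: remainder = value at the root: 9*(-25)^4 + 7*(-25)^3 + 6*(-25)^2 + 7 = (3515625) + (-109375) + (3750) + (7) = 3410007; answer 3410007
Step 2: U1 = 3410007; r = 29298; 29298 = 2 * 3 * 19 * 257; sigma = (1 + 2) * (1 + 3) * (1 + 19) * (1 + 257) = 3 * 4 * 20 * 258 = 61920; answer 61920

61920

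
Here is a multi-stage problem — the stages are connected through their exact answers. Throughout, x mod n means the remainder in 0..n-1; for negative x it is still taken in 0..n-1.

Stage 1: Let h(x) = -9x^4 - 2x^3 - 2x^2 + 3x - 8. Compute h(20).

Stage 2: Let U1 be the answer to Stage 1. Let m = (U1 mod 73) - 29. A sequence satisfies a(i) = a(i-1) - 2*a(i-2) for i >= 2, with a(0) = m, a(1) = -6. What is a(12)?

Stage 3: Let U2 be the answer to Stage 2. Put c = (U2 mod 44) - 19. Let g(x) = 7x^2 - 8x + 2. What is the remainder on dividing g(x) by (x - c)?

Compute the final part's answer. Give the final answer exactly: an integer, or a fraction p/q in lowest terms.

89

Stage 1: -9*(20)^4 - 2*(20)^3 - 2*(20)^2 + 3*(20)^1 - 8 = (-1440000) + (-16000) + (-800) + (60) + (-8) = -1456748; answer -1456748
Stage 2: U1 = -1456748; m = 11; a(2) = 1*(-6) - 2*(11) = -28; iterating: a(2)=-28, a(3)=-16, a(4)=40, a(5)=72, a(6)=-8, a(7)=-152, a(8)=-136, a(9)=168, a(10)=440, a(11)=104, a(12)=-776; answer -776
Stage 3: U2 = -776; c = -3; remainder = value at the root: 7*(-3)^2 - 8*(-3)^1 + 2 = (63) + (24) + (2) = 89; answer 89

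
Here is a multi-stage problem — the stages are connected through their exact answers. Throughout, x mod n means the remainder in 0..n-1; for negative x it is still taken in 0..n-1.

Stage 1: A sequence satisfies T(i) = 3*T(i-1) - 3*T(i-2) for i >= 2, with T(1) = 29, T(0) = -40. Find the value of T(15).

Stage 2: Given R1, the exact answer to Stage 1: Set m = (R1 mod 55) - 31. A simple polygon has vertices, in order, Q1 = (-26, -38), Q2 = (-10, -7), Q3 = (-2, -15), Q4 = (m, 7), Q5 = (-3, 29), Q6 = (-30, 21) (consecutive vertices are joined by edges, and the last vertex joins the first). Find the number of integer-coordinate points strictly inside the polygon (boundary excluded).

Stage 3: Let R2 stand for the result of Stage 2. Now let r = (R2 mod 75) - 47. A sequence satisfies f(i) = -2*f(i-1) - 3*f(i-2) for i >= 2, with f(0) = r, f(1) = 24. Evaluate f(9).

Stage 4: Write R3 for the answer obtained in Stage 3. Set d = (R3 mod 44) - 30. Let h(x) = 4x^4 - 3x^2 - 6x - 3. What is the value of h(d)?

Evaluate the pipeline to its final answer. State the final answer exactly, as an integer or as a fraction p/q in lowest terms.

Stage 1: T(2) = 3*(29) - 3*(-40) = 207; iterating: T(2)=207, T(3)=534, T(4)=981, T(5)=1341, T(6)=1080, T(7)=-783, T(8)=-5589, T(9)=-14418, T(10)=-26487, T(11)=-36207, T(12)=-29160, T(13)=21141, T(14)=150903, T(15)=389286; answer 389286
Stage 2: R1 = 389286; m = 20; cross terms: (-26*-7 - -10*-38)=-198, (-10*-15 - -2*-7)=136, (-2*7 - 20*-15)=286, (20*29 - -3*7)=601, (-3*21 - -30*29)=807, (-30*-38 - -26*21)=1686; twice the area = |3318| = 3318; area = 1659; boundary points = 1 + 8 + 22 + 1 + 1 + 1 = 34; strictly interior points = area - boundary/2 + 1 = 1643; answer 1643
Stage 3: R2 = 1643; r = 21; f(2) = -2*(24) - 3*(21) = -111; iterating: f(2)=-111, f(3)=150, f(4)=33, f(5)=-516, f(6)=933, f(7)=-318, f(8)=-2163, f(9)=5280; answer 5280
Stage 4: R3 = 5280; d = -30; 4*(-30)^4 - 3*(-30)^2 - 6*(-30)^1 - 3 = (3240000) + (-2700) + (180) + (-3) = 3237477; answer 3237477

3237477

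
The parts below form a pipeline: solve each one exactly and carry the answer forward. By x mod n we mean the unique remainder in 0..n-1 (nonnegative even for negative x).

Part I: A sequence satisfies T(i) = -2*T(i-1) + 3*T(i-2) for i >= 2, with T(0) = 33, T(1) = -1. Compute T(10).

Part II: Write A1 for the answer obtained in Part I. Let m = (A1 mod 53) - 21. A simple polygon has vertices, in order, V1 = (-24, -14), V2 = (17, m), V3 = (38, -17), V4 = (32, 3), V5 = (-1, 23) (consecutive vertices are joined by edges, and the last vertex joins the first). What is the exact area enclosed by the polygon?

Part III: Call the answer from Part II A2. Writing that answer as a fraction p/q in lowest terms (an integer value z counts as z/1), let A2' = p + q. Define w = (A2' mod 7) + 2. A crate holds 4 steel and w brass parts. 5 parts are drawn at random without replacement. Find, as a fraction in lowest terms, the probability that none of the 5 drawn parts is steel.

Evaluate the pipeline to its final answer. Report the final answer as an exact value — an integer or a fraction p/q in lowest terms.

Part I: T(2) = -2*(-1) + 3*(33) = 101; iterating: T(2)=101, T(3)=-205, T(4)=713, T(5)=-2041, T(6)=6221, T(7)=-18565, T(8)=55793, T(9)=-167281, T(10)=501941; answer 501941
Part II: A1 = 501941; m = 10; cross terms: (-24*10 - 17*-14)=-2, (17*-17 - 38*10)=-669, (38*3 - 32*-17)=658, (32*23 - -1*3)=739, (-1*-14 - -24*23)=566; twice the area = |1292| = 1292; area = 646; answer 646
Part III: A2 = 646; threaded value p + q = 647; w = 5; total draws C(9,5) = 126; favorable C(5,5) = 1; P = 1/126; answer 1/126

1/126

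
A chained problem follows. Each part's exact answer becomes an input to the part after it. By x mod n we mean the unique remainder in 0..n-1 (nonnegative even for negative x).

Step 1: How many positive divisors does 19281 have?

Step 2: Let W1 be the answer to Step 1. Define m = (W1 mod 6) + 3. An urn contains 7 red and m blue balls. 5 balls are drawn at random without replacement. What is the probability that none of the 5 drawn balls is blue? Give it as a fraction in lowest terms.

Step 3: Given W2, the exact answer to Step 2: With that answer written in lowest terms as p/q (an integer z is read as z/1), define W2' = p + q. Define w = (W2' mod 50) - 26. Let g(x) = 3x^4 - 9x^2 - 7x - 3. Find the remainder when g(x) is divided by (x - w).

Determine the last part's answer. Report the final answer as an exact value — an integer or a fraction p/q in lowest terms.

84068

Step 1: 19281 = 3 * 6427; number of divisors = (1+1) * (1+1) = 4; answer 4
Step 2: W1 = 4; m = 7; total draws C(14,5) = 2002; favorable C(7,5) = 21; P = 3/286; answer 3/286
Step 3: W2 = 3/286; threaded value p + q = 289; w = 13; remainder = value at the root: 3*(13)^4 - 9*(13)^2 - 7*(13)^1 - 3 = (85683) + (-1521) + (-91) + (-3) = 84068; answer 84068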